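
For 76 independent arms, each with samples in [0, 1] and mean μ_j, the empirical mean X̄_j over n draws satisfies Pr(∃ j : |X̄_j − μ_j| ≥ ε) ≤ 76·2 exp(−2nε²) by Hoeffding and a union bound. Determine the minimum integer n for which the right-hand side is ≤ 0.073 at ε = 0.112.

Need 2·76·exp(−2nε²) ≤ 0.073, i.e. exp(−2nε²) ≤ 0.073/152.
So 2nε² ≥ ln(152/0.073) = 7.641176.
Hence n ≥ 7.641176/(2·0.112²) = 304.575.
The smallest integer n is 305.

305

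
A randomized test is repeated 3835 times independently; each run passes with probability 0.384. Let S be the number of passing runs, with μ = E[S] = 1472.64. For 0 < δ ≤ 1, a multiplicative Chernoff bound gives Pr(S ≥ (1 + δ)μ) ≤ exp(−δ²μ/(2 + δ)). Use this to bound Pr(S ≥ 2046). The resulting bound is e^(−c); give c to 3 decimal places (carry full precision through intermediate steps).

93.429

Write 2046 = (1 + δ)μ, so δ = 2046/1472.64 − 1 = 0.3893416…
Then the exponent is δ²μ/(2 + δ) = (2046 − μ)² / (μ·(2 + δ)) = 93.428623.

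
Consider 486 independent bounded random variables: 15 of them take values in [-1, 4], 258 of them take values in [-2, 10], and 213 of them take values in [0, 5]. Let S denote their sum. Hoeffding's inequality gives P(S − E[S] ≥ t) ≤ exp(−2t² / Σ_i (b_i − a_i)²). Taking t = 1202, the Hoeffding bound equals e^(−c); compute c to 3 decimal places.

67.432

Σ(b_i − a_i)² = 15·5² + 258·12² + 213·5² = 42852.
c = 2t² / 42852 = 2·1202² / 42852 = 67.4323.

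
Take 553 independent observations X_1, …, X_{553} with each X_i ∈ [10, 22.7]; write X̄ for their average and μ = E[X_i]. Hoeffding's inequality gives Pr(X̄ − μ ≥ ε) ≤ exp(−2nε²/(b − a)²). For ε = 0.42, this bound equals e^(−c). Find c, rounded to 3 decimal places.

1.210

c = 2nε²/(b − a)² = 2·553·0.42² / 12.7² = 1.2096.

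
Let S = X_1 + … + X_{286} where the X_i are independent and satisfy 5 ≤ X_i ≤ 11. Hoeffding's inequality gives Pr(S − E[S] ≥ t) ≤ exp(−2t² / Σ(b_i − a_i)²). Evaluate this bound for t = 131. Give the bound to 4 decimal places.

Σ(b_i − a_i)² = 286·(6)² = 10296.
Exponent = 2·131²/10296 = 3.3335.
Bound = exp(−3.3335) = 0.03567.

0.0357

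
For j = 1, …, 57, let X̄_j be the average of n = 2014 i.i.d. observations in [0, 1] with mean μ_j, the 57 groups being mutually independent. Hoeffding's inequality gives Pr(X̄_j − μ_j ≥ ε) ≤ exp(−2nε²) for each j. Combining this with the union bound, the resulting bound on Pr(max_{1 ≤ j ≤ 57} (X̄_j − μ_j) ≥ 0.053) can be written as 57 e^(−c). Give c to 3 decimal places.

11.315

Union bound over the 57 events: Pr(max_{1 ≤ j ≤ 57} (X̄_j − μ_j) ≥ 0.053) ≤ 57·exp(−2nε²) = 57 exp(−2·2014·0.053²).
So c = 2·2014·0.053² = 11.3147.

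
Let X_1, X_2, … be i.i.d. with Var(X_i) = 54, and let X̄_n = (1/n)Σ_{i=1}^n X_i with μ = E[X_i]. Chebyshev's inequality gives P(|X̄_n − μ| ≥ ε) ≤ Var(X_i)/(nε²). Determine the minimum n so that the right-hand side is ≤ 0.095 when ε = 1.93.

Require 54/(n·1.93²) ≤ 0.095, i.e. n ≥ 54/(0.095·1.93²) = 152.600.
The smallest integer n is 153.

153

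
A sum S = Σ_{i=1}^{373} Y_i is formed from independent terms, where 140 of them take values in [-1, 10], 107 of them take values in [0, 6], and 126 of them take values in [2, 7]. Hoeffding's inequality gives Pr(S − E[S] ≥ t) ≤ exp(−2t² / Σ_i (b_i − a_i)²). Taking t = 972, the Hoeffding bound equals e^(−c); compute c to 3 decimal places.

Σ(b_i − a_i)² = 140·11² + 107·6² + 126·5² = 23942.
c = 2t² / 23942 = 2·972² / 23942 = 78.9227.

78.923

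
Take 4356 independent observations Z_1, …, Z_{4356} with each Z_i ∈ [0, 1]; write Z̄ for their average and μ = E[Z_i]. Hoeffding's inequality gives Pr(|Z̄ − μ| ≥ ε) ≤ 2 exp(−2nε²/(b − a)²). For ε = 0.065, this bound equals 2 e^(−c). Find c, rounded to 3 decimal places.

36.808

c = 2nε²/(b − a)² = 2·4356·0.065² / 1² = 36.8082.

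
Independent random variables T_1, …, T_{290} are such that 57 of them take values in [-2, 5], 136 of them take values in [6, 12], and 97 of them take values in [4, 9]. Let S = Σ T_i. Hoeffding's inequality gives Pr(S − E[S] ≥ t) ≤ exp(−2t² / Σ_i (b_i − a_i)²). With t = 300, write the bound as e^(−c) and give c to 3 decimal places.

Σ(b_i − a_i)² = 57·7² + 136·6² + 97·5² = 10114.
c = 2t² / 10114 = 2·300² / 10114 = 17.7971.

17.797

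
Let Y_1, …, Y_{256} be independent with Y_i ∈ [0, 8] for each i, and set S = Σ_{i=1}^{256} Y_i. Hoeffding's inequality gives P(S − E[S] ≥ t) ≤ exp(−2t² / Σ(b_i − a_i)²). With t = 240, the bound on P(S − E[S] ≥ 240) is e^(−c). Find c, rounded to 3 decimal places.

Σ(b_i − a_i)² = 256·(8)² = 16384.
c = 2t²/16384 = 2·240²/16384 = 7.0312.

7.031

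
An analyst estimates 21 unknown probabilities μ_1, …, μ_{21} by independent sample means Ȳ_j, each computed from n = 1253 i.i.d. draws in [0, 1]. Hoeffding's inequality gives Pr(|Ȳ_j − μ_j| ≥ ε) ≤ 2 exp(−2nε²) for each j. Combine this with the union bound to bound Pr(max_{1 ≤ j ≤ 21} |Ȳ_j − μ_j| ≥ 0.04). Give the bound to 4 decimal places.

Per-experiment Hoeffding bound: 2·exp(−2·1253·0.04²) = 2·exp(−4.00960) = 0.036281.
Union bound over 21 events: 21·0.036281 = 0.76191.

0.7619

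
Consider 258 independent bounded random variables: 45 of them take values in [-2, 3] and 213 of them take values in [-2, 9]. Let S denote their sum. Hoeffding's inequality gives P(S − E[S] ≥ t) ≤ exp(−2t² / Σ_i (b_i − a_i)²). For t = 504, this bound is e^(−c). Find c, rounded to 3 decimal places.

18.887

Σ(b_i − a_i)² = 45·5² + 213·11² = 26898.
c = 2t² / 26898 = 2·504² / 26898 = 18.8874.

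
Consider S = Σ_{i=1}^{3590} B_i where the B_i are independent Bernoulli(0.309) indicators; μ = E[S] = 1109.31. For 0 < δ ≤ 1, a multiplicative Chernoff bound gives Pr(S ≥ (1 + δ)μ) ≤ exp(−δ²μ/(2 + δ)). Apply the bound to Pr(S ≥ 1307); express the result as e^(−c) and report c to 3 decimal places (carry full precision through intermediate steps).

Write 1307 = (1 + δ)μ, so δ = 1307/1109.31 − 1 = 0.1782099…
Then the exponent is δ²μ/(2 + δ) = (1307 − μ)² / (μ·(2 + δ)) = 16.173974.

16.174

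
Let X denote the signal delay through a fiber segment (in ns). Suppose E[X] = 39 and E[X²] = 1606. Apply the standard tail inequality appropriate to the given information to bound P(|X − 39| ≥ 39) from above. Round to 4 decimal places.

0.0559

The first two moments determine the variance, so Chebyshev's inequality is the sharpest standard bound available.
Var(X) = E[X²] − (E[X])² = 1606 − 1521 = 85.
Chebyshev's inequality: P(|X − μ| ≥ t) ≤ Var(X)/t² = 85/1521 = 0.0559.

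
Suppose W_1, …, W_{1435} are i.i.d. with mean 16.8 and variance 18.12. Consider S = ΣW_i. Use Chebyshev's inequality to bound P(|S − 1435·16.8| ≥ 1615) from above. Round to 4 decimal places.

Var(S) = n·Var(W_i) = 1435·18.12 = 26002.2.
Chebyshev: P(|S − 1435·16.8| ≥ 1615) ≤ Var(S)/1615² = 26002.2/2608225 = 0.0100.

0.0100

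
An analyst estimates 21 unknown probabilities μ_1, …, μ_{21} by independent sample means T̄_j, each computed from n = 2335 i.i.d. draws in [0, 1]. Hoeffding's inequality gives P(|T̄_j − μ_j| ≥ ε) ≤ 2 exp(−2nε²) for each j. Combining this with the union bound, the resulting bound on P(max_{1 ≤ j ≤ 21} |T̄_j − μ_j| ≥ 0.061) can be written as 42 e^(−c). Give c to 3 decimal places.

17.377

Union bound over the 21 events: P(max_{1 ≤ j ≤ 21} |T̄_j − μ_j| ≥ 0.061) ≤ 21·2·exp(−2nε²) = 42 exp(−2·2335·0.061²).
So c = 2·2335·0.061² = 17.3771.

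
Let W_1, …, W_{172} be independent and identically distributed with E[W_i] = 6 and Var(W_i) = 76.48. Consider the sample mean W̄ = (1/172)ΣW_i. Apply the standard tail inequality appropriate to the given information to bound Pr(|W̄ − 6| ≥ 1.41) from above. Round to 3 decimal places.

With mean and variance of each term known, Chebyshev's inequality bounds the deviation of the sum (or sample mean).
Var(W̄) = Var(W_i)/n = 76.48/172 = 0.44465.
Chebyshev: Pr(|W̄ − 6| ≥ 1.41) ≤ Var(W̄)/(1.41)² = 76.48/(172·1.41²) = 0.2237.

0.224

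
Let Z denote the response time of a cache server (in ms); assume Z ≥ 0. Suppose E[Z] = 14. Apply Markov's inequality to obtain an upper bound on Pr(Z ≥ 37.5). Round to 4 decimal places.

0.3733

Markov's inequality: for a non-negative random variable, Pr(Z ≥ a) ≤ E[Z]/a.
Here E[Z] = 14 and a = 37.5, so the bound is 14/37.5 = 0.3733.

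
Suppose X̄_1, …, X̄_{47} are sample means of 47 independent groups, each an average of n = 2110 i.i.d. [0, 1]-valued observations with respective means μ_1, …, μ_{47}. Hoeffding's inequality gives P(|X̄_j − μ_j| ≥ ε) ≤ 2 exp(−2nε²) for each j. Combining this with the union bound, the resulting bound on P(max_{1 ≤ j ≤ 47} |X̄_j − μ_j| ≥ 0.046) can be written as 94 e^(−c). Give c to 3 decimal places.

Union bound over the 47 events: P(max_{1 ≤ j ≤ 47} |X̄_j − μ_j| ≥ 0.046) ≤ 47·2·exp(−2nε²) = 94 exp(−2·2110·0.046²).
So c = 2·2110·0.046² = 8.9295.

8.930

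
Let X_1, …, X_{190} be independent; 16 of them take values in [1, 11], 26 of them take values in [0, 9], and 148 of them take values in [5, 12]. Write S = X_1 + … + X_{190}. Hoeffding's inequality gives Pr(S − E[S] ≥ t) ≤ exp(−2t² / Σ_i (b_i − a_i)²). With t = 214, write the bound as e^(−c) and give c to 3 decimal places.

Σ(b_i − a_i)² = 16·10² + 26·9² + 148·7² = 10958.
c = 2t² / 10958 = 2·214² / 10958 = 8.3585.

8.358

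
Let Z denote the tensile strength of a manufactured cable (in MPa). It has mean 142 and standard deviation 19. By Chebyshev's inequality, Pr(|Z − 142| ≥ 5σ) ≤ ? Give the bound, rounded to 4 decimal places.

Chebyshev: Pr(|Z − μ| ≥ t) ≤ Var(Z)/t².
Var(Z) = σ² = 19² = 361.
t = 5·19 = 95.
Bound = 361 / 9025 = 0.0400.

0.0400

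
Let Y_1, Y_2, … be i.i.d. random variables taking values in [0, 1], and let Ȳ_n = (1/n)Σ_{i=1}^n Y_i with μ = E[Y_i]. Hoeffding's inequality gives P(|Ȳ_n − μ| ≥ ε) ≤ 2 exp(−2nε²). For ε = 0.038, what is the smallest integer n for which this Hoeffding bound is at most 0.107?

Require 2·exp(−2nε²) ≤ 0.107, i.e. 2nε² ≥ ln(2/0.107) = 2.928074.
So n ≥ 2.928074 / (2·0.038²) = 1013.876.
The smallest integer n is 1014.

1014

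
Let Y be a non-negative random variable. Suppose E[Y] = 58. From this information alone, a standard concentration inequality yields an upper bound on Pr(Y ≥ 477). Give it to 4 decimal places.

Only the mean of a non-negative variable is known, so Markov's inequality is the applicable tail bound.
Markov's inequality: for a non-negative random variable, Pr(Y ≥ a) ≤ E[Y]/a.
Here E[Y] = 58 and a = 477, so the bound is 58/477 = 0.1216.

0.1216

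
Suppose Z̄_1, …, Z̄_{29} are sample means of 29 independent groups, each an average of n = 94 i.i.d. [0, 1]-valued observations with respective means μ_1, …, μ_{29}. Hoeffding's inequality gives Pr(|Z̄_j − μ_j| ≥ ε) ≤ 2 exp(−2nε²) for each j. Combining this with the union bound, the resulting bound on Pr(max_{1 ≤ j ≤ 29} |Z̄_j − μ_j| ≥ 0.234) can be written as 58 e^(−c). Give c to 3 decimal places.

10.294

Union bound over the 29 events: Pr(max_{1 ≤ j ≤ 29} |Z̄_j − μ_j| ≥ 0.234) ≤ 29·2·exp(−2nε²) = 58 exp(−2·94·0.234²).
So c = 2·94·0.234² = 10.2941.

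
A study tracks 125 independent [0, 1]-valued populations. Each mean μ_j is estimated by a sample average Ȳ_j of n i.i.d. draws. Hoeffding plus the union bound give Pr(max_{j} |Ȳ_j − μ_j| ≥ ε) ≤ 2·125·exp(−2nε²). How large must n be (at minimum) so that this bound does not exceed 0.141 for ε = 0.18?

Need 2·125·exp(−2nε²) ≤ 0.141, i.e. exp(−2nε²) ≤ 0.141/250.
So 2nε² ≥ ln(250/0.141) = 7.480456.
Hence n ≥ 7.480456/(2·0.18²) = 115.439.
The smallest integer n is 116.

116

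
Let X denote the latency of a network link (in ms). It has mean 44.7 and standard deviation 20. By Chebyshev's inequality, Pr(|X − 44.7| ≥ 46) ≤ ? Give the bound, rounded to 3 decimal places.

0.189

Chebyshev: Pr(|X − μ| ≥ t) ≤ Var(X)/t².
Var(X) = σ² = 20² = 400.
Bound = 400 / 2116 = 0.1890.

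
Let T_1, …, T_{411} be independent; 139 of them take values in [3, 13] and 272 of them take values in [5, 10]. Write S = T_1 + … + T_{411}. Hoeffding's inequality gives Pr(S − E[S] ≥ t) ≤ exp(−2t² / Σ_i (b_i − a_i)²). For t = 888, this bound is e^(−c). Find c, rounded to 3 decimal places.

76.188

Σ(b_i − a_i)² = 139·10² + 272·5² = 20700.
c = 2t² / 20700 = 2·888² / 20700 = 76.1878.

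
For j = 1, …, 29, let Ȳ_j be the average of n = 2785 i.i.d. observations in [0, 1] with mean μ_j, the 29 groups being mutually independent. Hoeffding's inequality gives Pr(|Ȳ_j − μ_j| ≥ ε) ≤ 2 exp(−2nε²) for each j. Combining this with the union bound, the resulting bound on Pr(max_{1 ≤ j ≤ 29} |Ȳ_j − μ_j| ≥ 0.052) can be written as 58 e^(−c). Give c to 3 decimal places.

Union bound over the 29 events: Pr(max_{1 ≤ j ≤ 29} |Ȳ_j − μ_j| ≥ 0.052) ≤ 29·2·exp(−2nε²) = 58 exp(−2·2785·0.052²).
So c = 2·2785·0.052² = 15.0613.

15.061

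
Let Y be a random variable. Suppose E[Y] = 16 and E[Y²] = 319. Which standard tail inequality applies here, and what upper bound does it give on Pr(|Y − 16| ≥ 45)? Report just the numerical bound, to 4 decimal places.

The first two moments determine the variance, so Chebyshev's inequality is the sharpest standard bound available.
Var(Y) = E[Y²] − (E[Y])² = 319 − 256 = 63.
Chebyshev's inequality: Pr(|Y − μ| ≥ t) ≤ Var(Y)/t² = 63/2025 = 0.0311.

0.0311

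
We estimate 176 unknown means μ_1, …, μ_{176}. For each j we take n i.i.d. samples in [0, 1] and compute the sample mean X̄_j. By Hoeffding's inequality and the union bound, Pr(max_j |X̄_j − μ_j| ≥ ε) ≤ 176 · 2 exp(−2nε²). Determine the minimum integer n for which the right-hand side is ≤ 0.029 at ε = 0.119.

Need 2·176·exp(−2nε²) ≤ 0.029, i.e. exp(−2nε²) ≤ 0.029/352.
So 2nε² ≥ ln(352/0.029) = 9.404091.
Hence n ≥ 9.404091/(2·0.119²) = 332.042.
The smallest integer n is 333.

333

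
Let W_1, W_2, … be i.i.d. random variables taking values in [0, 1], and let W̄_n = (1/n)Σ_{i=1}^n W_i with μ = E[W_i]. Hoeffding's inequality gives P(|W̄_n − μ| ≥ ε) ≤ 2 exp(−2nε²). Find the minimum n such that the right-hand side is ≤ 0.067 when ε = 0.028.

Require 2·exp(−2nε²) ≤ 0.067, i.e. 2nε² ≥ ln(2/0.067) = 3.396210.
So n ≥ 3.396210 / (2·0.028²) = 2165.950.
The smallest integer n is 2166.

2166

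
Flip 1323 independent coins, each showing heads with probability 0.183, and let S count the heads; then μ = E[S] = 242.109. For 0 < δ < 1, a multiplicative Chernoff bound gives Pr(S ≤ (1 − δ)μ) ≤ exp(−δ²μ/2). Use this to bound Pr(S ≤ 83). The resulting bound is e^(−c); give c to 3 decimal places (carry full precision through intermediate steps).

52.282

Write 83 = (1 − δ)μ, so δ = 1 − 83/242.109 = 0.6571792…
Then the exponent is δ²μ/2 = (μ − 83)²/(2μ) = 52.281563.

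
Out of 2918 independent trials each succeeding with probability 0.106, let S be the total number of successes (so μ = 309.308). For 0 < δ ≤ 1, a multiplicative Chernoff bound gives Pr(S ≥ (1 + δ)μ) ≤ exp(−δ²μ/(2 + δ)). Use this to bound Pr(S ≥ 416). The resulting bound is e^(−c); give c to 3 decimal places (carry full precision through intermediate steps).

15.694

Write 416 = (1 + δ)μ, so δ = 416/309.308 − 1 = 0.3449377…
Then the exponent is δ²μ/(2 + δ) = (416 − μ)² / (μ·(2 + δ)) = 15.694275.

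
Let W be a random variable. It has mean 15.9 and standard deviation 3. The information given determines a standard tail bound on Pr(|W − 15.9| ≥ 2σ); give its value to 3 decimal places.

0.250

Mean and variance are known, so Chebyshev's inequality applies.
Chebyshev: Pr(|W − μ| ≥ t) ≤ Var(W)/t².
Var(W) = σ² = 3² = 9.
t = 2·3 = 6.
Bound = 9 / 36 = 0.2500.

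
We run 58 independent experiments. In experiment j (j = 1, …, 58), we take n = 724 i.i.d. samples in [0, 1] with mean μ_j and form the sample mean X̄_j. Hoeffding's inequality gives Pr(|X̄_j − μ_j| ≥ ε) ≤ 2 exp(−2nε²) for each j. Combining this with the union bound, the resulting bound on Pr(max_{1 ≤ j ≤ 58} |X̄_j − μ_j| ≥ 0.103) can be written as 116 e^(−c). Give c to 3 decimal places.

Union bound over the 58 events: Pr(max_{1 ≤ j ≤ 58} |X̄_j − μ_j| ≥ 0.103) ≤ 58·2·exp(−2nε²) = 116 exp(−2·724·0.103²).
So c = 2·724·0.103² = 15.3618.

15.362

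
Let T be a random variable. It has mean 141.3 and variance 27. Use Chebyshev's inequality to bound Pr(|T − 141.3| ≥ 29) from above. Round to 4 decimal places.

Chebyshev: Pr(|T − μ| ≥ t) ≤ Var(T)/t².
Bound = 27 / 841 = 0.0321.

0.0321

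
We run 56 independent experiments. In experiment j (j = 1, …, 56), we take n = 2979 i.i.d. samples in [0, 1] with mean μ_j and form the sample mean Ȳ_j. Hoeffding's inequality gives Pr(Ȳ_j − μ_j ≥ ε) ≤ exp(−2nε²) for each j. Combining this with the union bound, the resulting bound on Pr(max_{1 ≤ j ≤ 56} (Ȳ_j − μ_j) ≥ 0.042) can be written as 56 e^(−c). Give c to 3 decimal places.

10.510

Union bound over the 56 events: Pr(max_{1 ≤ j ≤ 56} (Ȳ_j − μ_j) ≥ 0.042) ≤ 56·exp(−2nε²) = 56 exp(−2·2979·0.042²).
So c = 2·2979·0.042² = 10.5099.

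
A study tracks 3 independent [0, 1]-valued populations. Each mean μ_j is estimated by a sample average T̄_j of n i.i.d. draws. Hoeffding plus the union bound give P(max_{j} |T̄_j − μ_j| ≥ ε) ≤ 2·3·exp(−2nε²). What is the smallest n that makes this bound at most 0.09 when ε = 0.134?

117

Need 2·3·exp(−2nε²) ≤ 0.09, i.e. exp(−2nε²) ≤ 0.09/6.
So 2nε² ≥ ln(6/0.09) = 4.199705.
Hence n ≥ 4.199705/(2·0.134²) = 116.944.
The smallest integer n is 117.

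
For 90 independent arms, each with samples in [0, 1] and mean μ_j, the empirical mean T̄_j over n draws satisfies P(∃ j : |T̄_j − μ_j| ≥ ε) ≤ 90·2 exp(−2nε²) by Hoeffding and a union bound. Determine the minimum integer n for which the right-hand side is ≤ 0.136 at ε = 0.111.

292

Need 2·90·exp(−2nε²) ≤ 0.136, i.e. exp(−2nε²) ≤ 0.136/180.
So 2nε² ≥ ln(180/0.136) = 7.188057.
Hence n ≥ 7.188057/(2·0.111²) = 291.699.
The smallest integer n is 292.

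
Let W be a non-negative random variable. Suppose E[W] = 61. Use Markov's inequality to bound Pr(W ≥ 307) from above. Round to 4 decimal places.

0.1987

Markov's inequality: for a non-negative random variable, Pr(W ≥ a) ≤ E[W]/a.
Here E[W] = 61 and a = 307, so the bound is 61/307 = 0.1987.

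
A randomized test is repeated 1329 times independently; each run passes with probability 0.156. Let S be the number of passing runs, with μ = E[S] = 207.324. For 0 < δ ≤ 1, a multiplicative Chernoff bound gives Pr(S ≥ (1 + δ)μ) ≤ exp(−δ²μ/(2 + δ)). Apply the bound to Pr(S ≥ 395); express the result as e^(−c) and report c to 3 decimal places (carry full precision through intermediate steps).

Write 395 = (1 + δ)μ, so δ = 395/207.324 − 1 = 0.9052305…
Then the exponent is δ²μ/(2 + δ) = (395 − μ)² / (μ·(2 + δ)) = 58.477300.

58.477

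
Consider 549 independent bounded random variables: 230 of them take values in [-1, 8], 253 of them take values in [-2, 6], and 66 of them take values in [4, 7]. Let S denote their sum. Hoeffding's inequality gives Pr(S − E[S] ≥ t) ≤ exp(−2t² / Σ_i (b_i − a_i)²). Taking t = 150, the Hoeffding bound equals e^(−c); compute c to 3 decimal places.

1.271

Σ(b_i − a_i)² = 230·9² + 253·8² + 66·3² = 35416.
c = 2t² / 35416 = 2·150² / 35416 = 1.2706.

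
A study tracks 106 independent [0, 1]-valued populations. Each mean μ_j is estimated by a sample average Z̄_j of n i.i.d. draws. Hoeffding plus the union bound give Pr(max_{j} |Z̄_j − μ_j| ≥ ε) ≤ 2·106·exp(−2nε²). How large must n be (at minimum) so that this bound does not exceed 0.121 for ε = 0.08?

Need 2·106·exp(−2nε²) ≤ 0.121, i.e. exp(−2nε²) ≤ 0.121/212.
So 2nε² ≥ ln(212/0.121) = 7.468551.
Hence n ≥ 7.468551/(2·0.08²) = 583.481.
The smallest integer n is 584.

584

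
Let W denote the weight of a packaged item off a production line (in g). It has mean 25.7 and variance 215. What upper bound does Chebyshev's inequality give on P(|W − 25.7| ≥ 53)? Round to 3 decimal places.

Chebyshev: P(|W − μ| ≥ t) ≤ Var(W)/t².
Bound = 215 / 2809 = 0.0765.

0.077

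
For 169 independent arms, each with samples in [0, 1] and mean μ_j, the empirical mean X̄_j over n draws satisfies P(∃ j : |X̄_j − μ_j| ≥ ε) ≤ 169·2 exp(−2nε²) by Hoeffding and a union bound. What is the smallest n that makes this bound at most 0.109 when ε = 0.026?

Need 2·169·exp(−2nε²) ≤ 0.109, i.e. exp(−2nε²) ≤ 0.109/338.
So 2nε² ≥ ln(338/0.109) = 8.039453.
Hence n ≥ 8.039453/(2·0.026²) = 5946.341.
The smallest integer n is 5947.

5947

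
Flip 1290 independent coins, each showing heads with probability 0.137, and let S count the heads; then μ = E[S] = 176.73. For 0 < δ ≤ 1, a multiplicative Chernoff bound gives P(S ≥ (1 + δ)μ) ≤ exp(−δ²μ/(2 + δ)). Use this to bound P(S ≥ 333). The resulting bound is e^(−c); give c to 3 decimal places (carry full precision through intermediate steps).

47.908

Write 333 = (1 + δ)μ, so δ = 333/176.73 − 1 = 0.8842302…
Then the exponent is δ²μ/(2 + δ) = (333 − μ)² / (μ·(2 + δ)) = 47.908330.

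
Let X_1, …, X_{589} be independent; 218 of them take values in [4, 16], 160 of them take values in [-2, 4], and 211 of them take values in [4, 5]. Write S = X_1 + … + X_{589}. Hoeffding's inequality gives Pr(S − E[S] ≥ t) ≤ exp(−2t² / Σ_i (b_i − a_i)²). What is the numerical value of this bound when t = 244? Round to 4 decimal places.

0.0413

Σ(b_i − a_i)² = 218·12² + 160·6² + 211·1² = 37363.
Exponent = 2·244² / 37363 = 3.18690.
Bound = exp(−3.18690) = 0.04130.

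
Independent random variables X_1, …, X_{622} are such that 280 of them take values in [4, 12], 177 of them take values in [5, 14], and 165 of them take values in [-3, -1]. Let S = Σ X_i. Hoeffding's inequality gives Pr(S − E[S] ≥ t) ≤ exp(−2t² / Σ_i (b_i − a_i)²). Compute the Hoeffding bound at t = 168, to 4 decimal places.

Σ(b_i − a_i)² = 280·8² + 177·9² + 165·2² = 32917.
Exponent = 2·168² / 32917 = 1.71486.
Bound = exp(−1.71486) = 0.17999.

0.1800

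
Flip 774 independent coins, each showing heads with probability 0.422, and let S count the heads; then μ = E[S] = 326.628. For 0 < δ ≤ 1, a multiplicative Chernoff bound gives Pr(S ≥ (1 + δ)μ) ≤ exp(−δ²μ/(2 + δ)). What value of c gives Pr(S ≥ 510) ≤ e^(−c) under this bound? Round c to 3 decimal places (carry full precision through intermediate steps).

40.191

Write 510 = (1 + δ)μ, so δ = 510/326.628 − 1 = 0.5614093…
Then the exponent is δ²μ/(2 + δ) = (510 − μ)² / (μ·(2 + δ)) = 40.191448.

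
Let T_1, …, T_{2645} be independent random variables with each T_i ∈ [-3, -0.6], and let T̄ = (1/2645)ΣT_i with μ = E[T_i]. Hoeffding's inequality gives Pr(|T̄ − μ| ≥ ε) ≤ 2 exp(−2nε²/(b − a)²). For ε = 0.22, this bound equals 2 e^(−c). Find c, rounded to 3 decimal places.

44.451

c = 2nε²/(b − a)² = 2·2645·0.22² / 2.4² = 44.4507.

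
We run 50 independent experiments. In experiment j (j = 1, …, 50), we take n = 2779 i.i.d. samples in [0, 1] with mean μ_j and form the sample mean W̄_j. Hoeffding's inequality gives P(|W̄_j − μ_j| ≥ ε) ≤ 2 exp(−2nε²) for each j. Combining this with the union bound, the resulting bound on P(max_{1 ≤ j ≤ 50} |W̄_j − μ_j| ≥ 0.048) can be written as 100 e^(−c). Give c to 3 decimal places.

12.806

Union bound over the 50 events: P(max_{1 ≤ j ≤ 50} |W̄_j − μ_j| ≥ 0.048) ≤ 50·2·exp(−2nε²) = 100 exp(−2·2779·0.048²).
So c = 2·2779·0.048² = 12.8056.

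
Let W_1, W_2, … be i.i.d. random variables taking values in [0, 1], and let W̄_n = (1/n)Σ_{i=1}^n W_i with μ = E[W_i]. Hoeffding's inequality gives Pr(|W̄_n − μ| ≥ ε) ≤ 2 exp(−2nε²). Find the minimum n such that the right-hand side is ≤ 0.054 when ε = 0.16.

Require 2·exp(−2nε²) ≤ 0.054, i.e. 2nε² ≥ ln(2/0.054) = 3.611918.
So n ≥ 3.611918 / (2·0.16²) = 70.545.
The smallest integer n is 71.

71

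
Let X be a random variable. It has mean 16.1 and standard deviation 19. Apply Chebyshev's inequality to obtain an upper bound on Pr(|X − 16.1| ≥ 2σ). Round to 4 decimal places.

0.2500

Chebyshev: Pr(|X − μ| ≥ t) ≤ Var(X)/t².
Var(X) = σ² = 19² = 361.
t = 2·19 = 38.
Bound = 361 / 1444 = 0.2500.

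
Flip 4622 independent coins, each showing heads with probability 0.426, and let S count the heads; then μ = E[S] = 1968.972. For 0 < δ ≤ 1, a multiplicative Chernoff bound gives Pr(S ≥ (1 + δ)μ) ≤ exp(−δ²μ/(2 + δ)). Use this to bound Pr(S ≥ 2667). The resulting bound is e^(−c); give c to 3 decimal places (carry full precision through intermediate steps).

105.101

Write 2667 = (1 + δ)μ, so δ = 2667/1968.972 − 1 = 0.3545139…
Then the exponent is δ²μ/(2 + δ) = (2667 − μ)² / (μ·(2 + δ)) = 105.100525.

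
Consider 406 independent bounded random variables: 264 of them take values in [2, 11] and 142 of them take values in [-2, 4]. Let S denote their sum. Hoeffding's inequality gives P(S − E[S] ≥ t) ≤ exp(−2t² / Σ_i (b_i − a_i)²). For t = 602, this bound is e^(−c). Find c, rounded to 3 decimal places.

27.355

Σ(b_i − a_i)² = 264·9² + 142·6² = 26496.
c = 2t² / 26496 = 2·602² / 26496 = 27.3554.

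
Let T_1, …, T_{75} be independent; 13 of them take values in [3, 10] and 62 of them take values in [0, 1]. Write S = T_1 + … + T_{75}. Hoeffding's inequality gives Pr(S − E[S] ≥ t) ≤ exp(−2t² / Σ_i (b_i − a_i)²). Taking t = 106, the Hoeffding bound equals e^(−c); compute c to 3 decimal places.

Σ(b_i − a_i)² = 13·7² + 62·1² = 699.
c = 2t² / 699 = 2·106² / 699 = 32.1488.

32.149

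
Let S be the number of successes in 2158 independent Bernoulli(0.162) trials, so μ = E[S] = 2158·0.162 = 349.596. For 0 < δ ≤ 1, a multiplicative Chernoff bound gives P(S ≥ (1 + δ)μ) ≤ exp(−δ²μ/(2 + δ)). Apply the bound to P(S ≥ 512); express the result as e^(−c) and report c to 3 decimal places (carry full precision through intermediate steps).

30.612

Write 512 = (1 + δ)μ, so δ = 512/349.596 − 1 = 0.4645476…
Then the exponent is δ²μ/(2 + δ) = (512 − μ)² / (μ·(2 + δ)) = 30.611864.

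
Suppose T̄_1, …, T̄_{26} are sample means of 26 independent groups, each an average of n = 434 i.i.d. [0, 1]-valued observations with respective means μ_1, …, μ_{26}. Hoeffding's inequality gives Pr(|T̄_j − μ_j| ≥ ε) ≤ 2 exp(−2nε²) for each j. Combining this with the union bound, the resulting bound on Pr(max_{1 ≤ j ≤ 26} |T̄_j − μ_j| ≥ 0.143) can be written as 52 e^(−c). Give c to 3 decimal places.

17.750

Union bound over the 26 events: Pr(max_{1 ≤ j ≤ 26} |T̄_j − μ_j| ≥ 0.143) ≤ 26·2·exp(−2nε²) = 52 exp(−2·434·0.143²).
So c = 2·434·0.143² = 17.7497.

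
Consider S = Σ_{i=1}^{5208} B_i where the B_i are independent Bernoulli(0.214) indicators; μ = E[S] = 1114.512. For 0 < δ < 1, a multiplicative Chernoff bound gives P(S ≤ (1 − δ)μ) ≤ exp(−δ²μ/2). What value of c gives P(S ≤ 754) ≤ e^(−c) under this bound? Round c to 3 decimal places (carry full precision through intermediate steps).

58.308

Write 754 = (1 − δ)μ, so δ = 1 − 754/1114.512 = 0.3234707…
Then the exponent is δ²μ/2 = (μ − 754)²/(2μ) = 58.307538.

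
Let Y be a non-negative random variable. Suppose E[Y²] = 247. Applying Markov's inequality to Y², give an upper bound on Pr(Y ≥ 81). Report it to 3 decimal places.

0.038

Since Y ≥ 0, the event {Y ≥ 81} is the same as {Y² ≥ 6561}.
Markov's inequality applied to Y² gives Pr(Y² ≥ 6561) ≤ E[Y²]/6561 = 247/6561 = 0.0376.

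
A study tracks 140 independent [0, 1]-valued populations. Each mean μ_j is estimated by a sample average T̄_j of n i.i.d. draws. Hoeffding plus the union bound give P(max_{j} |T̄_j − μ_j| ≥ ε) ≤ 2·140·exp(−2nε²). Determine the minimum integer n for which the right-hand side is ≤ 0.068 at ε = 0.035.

3398

Need 2·140·exp(−2nε²) ≤ 0.068, i.e. exp(−2nε²) ≤ 0.068/280.
So 2nε² ≥ ln(280/0.068) = 8.323037.
Hence n ≥ 8.323037/(2·0.035²) = 3397.158.
The smallest integer n is 3398.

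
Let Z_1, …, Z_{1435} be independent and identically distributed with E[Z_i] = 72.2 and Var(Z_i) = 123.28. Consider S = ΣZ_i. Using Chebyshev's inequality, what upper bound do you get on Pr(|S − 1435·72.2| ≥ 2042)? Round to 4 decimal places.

Var(S) = n·Var(Z_i) = 1435·123.28 = 176906.8.
Chebyshev: Pr(|S − 1435·72.2| ≥ 2042) ≤ Var(S)/2042² = 176906.8/4169764 = 0.0424.

0.0424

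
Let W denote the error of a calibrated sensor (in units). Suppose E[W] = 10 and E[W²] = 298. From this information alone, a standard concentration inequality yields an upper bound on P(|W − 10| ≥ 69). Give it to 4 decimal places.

The first two moments determine the variance, so Chebyshev's inequality is the sharpest standard bound available.
Var(W) = E[W²] − (E[W])² = 298 − 100 = 198.
Chebyshev's inequality: P(|W − μ| ≥ t) ≤ Var(W)/t² = 198/4761 = 0.0416.

0.0416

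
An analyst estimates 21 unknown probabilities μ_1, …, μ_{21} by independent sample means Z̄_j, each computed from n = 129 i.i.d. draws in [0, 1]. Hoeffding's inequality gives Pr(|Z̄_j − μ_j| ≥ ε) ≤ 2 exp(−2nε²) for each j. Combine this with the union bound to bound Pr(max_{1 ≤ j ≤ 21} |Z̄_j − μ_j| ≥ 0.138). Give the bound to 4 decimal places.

Per-experiment Hoeffding bound: 2·exp(−2·129·0.138²) = 2·exp(−4.91335) = 0.014696.
Union bound over 21 events: 21·0.014696 = 0.30861.

0.3086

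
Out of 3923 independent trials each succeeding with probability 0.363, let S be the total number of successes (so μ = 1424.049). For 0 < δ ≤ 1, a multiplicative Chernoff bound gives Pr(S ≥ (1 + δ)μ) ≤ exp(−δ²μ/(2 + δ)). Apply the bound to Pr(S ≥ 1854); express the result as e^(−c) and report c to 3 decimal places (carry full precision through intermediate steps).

Write 1854 = (1 + δ)μ, so δ = 1854/1424.049 − 1 = 0.3019215…
Then the exponent is δ²μ/(2 + δ) = (1854 − μ)² / (μ·(2 + δ)) = 56.392648.

56.393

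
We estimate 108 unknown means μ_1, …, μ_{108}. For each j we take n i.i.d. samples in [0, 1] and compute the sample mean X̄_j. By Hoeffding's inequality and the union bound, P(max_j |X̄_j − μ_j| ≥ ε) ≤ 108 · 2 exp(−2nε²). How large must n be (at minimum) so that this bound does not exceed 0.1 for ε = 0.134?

Need 2·108·exp(−2nε²) ≤ 0.1, i.e. exp(−2nε²) ≤ 0.1/216.
So 2nε² ≥ ln(216/0.1) = 7.677864.
Hence n ≥ 7.677864/(2·0.134²) = 213.797.
The smallest integer n is 214.

214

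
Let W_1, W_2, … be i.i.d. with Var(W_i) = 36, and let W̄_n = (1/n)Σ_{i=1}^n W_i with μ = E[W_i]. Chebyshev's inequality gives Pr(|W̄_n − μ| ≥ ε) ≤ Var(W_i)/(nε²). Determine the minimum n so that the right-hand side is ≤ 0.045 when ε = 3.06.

Require 36/(n·3.06²) ≤ 0.045, i.e. n ≥ 36/(0.045·3.06²) = 85.437.
The smallest integer n is 86.

86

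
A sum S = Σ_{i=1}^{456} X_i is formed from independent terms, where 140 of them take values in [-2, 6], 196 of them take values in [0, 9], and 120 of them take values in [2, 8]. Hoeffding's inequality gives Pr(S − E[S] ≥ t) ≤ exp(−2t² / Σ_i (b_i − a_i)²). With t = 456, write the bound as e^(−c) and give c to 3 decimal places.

14.264

Σ(b_i − a_i)² = 140·8² + 196·9² + 120·6² = 29156.
c = 2t² / 29156 = 2·456² / 29156 = 14.2637.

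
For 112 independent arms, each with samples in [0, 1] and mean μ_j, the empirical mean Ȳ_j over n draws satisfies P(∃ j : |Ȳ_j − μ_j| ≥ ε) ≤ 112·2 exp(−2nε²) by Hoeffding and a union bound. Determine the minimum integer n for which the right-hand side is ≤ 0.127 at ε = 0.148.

Need 2·112·exp(−2nε²) ≤ 0.127, i.e. exp(−2nε²) ≤ 0.127/224.
So 2nε² ≥ ln(224/0.127) = 7.475214.
Hence n ≥ 7.475214/(2·0.148²) = 170.636.
The smallest integer n is 171.

171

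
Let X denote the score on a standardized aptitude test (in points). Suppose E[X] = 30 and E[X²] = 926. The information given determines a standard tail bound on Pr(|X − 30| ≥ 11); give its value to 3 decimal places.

0.215

The first two moments determine the variance, so Chebyshev's inequality is the sharpest standard bound available.
Var(X) = E[X²] − (E[X])² = 926 − 900 = 26.
Chebyshev's inequality: Pr(|X − μ| ≥ t) ≤ Var(X)/t² = 26/121 = 0.2149.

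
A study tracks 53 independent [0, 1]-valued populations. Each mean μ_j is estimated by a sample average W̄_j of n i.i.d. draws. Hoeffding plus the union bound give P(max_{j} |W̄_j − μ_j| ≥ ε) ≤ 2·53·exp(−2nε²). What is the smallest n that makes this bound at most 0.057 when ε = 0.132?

217

Need 2·53·exp(−2nε²) ≤ 0.057, i.e. exp(−2nε²) ≤ 0.057/106.
So 2nε² ≥ ln(106/0.057) = 7.528143.
Hence n ≥ 7.528143/(2·0.132²) = 216.028.
The smallest integer n is 217.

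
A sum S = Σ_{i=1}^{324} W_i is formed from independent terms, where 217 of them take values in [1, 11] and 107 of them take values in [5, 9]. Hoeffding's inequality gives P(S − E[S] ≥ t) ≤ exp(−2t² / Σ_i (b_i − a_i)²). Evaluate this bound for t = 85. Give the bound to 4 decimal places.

Σ(b_i − a_i)² = 217·10² + 107·4² = 23412.
Exponent = 2·85² / 23412 = 0.61720.
Bound = exp(−0.61720) = 0.53945.

0.5395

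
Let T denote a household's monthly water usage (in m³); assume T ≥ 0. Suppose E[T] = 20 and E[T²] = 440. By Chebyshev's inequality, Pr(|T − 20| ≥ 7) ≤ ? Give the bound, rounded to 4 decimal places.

Var(T) = E[T²] − (E[T])² = 440 − 400 = 40.
Chebyshev's inequality: Pr(|T − μ| ≥ t) ≤ Var(T)/t² = 40/49 = 0.8163.

0.8163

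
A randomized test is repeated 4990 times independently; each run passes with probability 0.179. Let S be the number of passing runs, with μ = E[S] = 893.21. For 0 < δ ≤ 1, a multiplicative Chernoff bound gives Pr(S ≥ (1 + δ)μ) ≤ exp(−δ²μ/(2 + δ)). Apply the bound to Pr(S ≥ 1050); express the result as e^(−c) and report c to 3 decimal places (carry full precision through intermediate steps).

Write 1050 = (1 + δ)μ, so δ = 1050/893.21 − 1 = 0.1755354…
Then the exponent is δ²μ/(2 + δ) = (1050 − μ)² / (μ·(2 + δ)) = 12.650771.

12.651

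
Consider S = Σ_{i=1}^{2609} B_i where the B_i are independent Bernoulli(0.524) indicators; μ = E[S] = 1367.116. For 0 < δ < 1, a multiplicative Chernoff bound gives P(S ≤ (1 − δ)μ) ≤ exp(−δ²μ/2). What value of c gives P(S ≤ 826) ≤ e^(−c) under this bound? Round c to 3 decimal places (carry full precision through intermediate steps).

Write 826 = (1 − δ)μ, so δ = 1 − 826/1367.116 = 0.3958084…
Then the exponent is δ²μ/2 = (μ − 826)²/(2μ) = 107.089130.

107.089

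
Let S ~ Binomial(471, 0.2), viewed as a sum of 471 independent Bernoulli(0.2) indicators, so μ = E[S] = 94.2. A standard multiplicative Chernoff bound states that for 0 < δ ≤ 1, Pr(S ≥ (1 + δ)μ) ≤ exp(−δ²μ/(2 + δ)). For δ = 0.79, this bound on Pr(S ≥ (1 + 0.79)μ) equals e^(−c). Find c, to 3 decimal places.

21.072

c = δ²μ/(2 + δ) = 0.79²·94.2/(2 + 0.79) = 21.0718.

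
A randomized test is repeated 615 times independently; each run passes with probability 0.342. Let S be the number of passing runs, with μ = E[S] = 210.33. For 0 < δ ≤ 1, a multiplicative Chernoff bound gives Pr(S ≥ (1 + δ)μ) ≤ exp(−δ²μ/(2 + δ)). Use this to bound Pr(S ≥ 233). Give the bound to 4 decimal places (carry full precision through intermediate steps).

0.3137

Write 233 = (1 + δ)μ, so δ = 233/210.33 − 1 = 0.107783…
Then the exponent is δ²μ/(2 + δ) = (233 − μ)² / (μ·(2 + δ)) = 1.159247.
Bound = exp(−1.159247) = 0.31372.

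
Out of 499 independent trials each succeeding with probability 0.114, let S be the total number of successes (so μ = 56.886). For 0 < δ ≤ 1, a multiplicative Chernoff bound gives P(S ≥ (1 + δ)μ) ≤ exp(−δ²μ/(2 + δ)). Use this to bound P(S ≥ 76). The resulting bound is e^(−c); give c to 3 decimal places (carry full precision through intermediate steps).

Write 76 = (1 + δ)μ, so δ = 76/56.886 − 1 = 0.3360053…
Then the exponent is δ²μ/(2 + δ) = (76 − μ)² / (μ·(2 + δ)) = 2.749311.

2.749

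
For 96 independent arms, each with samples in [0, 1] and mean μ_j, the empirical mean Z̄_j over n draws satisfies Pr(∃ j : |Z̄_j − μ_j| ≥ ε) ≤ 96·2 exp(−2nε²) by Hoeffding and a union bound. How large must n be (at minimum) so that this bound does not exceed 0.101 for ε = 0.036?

Need 2·96·exp(−2nε²) ≤ 0.101, i.e. exp(−2nε²) ≤ 0.101/192.
So 2nε² ≥ ln(192/0.101) = 7.550130.
Hence n ≥ 7.550130/(2·0.036²) = 2912.859.
The smallest integer n is 2913.

2913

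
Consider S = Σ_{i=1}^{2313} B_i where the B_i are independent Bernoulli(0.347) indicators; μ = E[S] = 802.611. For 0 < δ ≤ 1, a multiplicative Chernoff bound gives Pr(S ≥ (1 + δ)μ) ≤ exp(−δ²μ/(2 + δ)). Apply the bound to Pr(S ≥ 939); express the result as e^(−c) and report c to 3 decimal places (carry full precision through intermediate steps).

10.681

Write 939 = (1 + δ)μ, so δ = 939/802.611 − 1 = 0.1699316…
Then the exponent is δ²μ/(2 + δ) = (939 − μ)² / (μ·(2 + δ)) = 10.680892.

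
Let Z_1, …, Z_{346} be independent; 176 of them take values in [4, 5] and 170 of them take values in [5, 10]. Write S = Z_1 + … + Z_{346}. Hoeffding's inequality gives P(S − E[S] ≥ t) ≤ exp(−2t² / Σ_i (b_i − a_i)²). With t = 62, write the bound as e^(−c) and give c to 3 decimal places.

Σ(b_i − a_i)² = 176·1² + 170·5² = 4426.
c = 2t² / 4426 = 2·62² / 4426 = 1.7370.

1.737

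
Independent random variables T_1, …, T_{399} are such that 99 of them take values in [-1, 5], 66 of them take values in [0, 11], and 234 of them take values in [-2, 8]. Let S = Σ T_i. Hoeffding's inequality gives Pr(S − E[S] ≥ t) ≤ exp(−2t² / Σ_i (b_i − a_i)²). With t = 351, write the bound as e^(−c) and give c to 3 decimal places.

Σ(b_i − a_i)² = 99·6² + 66·11² + 234·10² = 34950.
c = 2t² / 34950 = 2·351² / 34950 = 7.0501.

7.050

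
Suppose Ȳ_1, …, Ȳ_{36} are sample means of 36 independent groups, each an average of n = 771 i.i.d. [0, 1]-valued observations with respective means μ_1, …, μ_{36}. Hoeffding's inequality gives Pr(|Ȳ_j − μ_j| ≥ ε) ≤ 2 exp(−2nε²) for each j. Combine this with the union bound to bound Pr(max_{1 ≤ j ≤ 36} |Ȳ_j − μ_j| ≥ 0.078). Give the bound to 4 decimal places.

Per-experiment Hoeffding bound: 2·exp(−2·771·0.078²) = 2·exp(−9.38153) = 0.00016853.
Union bound over 36 events: 36·0.00016853 = 0.00607.

0.0061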